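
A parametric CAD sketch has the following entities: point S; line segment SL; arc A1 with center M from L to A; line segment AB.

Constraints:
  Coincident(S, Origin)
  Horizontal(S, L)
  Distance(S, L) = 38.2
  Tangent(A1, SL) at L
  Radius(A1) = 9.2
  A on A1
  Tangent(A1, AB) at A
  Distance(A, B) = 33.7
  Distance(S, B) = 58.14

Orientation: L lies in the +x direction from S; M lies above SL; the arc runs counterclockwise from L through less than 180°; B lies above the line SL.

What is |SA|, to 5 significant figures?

48.486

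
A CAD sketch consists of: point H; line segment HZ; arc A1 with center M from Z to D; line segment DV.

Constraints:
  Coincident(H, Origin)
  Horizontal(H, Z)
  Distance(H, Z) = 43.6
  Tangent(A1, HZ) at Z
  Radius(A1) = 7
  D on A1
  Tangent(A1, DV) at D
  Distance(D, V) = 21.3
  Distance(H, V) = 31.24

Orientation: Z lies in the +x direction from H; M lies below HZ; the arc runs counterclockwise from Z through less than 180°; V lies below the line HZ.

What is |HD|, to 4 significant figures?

38.26

H is at the origin; HZ is horizontal with |HZ| = 43.6 and Z on the +x side, so Z = (43.60, 0.000). Since A1 is tangent to HZ there, MZ ⟂ HZ, so M = Z + (0, -7) = (43.60, -7.000). Since MD ⟂ DV (tangency), |MV| = √(7.0² + 21.3²) = 22.42 regardless of where D sits on A1. So V lies on both circle(H, 31.24) and circle(M, 22.42); the below-HZ intersection is V = (24.72, -19.10). D is the foot of the tangent from V: D = (38.17, -2.580).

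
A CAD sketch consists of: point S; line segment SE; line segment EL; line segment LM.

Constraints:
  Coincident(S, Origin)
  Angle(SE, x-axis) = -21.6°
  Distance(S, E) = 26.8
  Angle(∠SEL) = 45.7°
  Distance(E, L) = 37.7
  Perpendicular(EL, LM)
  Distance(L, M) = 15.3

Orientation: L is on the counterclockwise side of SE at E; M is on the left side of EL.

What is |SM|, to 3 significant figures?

19.4

∠SEL = 45.7°, so EL runs at -21.6° + (180° − 45.7°) = 113° from the x-axis; with |EL| = 37.7, L = E + 37.7·(cos 113°, sin 113°) = (10.4, 24.9). The perpendicularity gives LM at right angles to EL; with |LM| = 15.3 on the left of EL, M = L + 15.3·(-0.923, -0.386) = (-3.75, 19.0). Then |SM| = |M − S| = 19.4.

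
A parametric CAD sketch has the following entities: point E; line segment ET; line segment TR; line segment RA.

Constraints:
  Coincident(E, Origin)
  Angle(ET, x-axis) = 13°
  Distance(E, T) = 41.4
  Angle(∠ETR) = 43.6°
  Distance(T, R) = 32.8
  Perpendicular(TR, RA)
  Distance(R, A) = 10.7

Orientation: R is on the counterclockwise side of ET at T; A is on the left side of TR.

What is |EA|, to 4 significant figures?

18.07

E is at the origin; ET runs at 13.0° with length 41.4, so T = 41.4·(cos 13.0°, sin 13.0°) = (40.34, 9.313). ∠ETR = 43.6°, so TR runs at 13.0° + (180° − 43.6°) = 149.4° from the x-axis; with |TR| = 32.8, R = T + 32.8·(cos 149.4°, sin 149.4°) = (12.11, 26.01). TR ⟂ RA; with |RA| = 10.7 on the left of TR, A = R + 10.7·(-0.5090, -0.8607) = (6.660, 16.80). Then |EA| = |A − E| = 18.07.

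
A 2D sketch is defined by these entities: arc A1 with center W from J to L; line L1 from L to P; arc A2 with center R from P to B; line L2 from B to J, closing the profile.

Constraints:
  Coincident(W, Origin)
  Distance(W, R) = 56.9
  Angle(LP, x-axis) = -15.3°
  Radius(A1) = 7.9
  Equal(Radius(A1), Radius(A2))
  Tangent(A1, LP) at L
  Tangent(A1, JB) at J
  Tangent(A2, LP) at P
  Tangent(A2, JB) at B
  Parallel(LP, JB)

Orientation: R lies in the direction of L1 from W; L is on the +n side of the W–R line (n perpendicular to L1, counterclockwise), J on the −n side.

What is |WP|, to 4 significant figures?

57.45

Tangency of A1 to both parallel lines with radius 7.9 puts L and J at W ± 7.9·n: L = (2.085, 7.620), J = (-2.085, -7.620). Equal radii place P and B the same way about R: P = R + 7.9·n = (56.97, -7.394), B = R − 7.9·n = (52.80, -22.63). Then |WP| = |P − W| = 57.45.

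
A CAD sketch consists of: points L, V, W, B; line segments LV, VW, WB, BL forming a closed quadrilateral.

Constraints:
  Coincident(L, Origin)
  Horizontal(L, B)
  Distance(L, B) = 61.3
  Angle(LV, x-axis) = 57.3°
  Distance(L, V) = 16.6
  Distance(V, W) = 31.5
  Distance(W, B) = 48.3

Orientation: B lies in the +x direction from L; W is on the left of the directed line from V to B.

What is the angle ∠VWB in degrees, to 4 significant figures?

82.61°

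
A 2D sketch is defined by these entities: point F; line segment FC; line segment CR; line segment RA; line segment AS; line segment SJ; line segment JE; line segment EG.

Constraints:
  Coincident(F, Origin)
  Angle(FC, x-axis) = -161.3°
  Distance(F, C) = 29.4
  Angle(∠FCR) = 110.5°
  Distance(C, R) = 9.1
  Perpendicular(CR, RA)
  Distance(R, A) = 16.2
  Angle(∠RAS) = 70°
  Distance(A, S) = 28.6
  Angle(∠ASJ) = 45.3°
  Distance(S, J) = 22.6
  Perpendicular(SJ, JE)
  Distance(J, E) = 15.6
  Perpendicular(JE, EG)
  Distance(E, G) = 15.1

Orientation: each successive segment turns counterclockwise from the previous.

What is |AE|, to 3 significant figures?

5.34

F is at the origin; FC runs at -161.3° with length 29.4, so C = (-27.8, -9.43). ∠FCR = 110.5° gives CR at -91.8° from the x-axis; with |CR| = 9.1, R = (-28.1, -18.5). CR ⟂ RA, so RA runs at -1.80°; with |RA| = 16.2, A = (-11.9, -19.0). ∠RAS = 70.0° gives AS at 108° from the x-axis; with |AS| = 28.6, S = (-20.9, 8.14). ∠ASJ = 45.3° gives SJ at -117° from the x-axis; with |SJ| = 22.6, J = (-31.2, -12.0). SJ is perpendicular to JE, so JE runs at -27.1°; with |JE| = 15.6, E = (-17.3, -19.1). Then |AE| = |E − A| = 5.34.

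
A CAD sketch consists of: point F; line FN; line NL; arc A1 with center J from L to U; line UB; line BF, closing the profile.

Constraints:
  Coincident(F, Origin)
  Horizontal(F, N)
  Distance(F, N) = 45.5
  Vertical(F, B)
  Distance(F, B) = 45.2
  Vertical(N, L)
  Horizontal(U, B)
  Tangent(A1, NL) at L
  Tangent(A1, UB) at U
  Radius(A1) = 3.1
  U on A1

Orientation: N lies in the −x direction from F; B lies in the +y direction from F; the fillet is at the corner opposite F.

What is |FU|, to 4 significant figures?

61.97

The virtual corner opposite F is at (-45.50, 45.20). The tangent condition forces JL to be normal to NL and the tangent condition forces JU to be normal to UB, with radius 3.1, so the center J sits 3.1 in from both sides at J = (-42.40, 42.10). That places the tangent points at L = (-45.50, 42.10) on NL and U = (-42.40, 45.20) on UB. Then |FU| = |U − F| = 61.97.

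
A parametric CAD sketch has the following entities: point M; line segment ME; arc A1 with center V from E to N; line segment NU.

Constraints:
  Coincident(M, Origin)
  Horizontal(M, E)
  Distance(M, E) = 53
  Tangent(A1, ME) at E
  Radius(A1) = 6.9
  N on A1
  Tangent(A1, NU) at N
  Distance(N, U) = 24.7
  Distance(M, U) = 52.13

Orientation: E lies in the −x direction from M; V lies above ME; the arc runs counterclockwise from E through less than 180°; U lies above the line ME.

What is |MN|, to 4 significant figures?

46.55

Checks: |VN| = 6.900 ✓; ∠(VN, NU) = 90.00° ✓; |NU| = 24.70 ✓; |MU| = 52.13 ✓.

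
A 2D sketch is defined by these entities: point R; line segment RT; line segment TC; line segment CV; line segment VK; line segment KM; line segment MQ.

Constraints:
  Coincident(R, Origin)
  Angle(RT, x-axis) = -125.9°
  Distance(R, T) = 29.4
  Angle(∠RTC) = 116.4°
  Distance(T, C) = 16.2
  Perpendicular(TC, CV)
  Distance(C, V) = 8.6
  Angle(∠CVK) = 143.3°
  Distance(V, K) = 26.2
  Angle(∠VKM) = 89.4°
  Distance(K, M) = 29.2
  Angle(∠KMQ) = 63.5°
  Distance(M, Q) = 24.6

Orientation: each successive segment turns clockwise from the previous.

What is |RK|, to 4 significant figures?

14.00

R is at the origin; RT runs at -125.9° with length 29.4, so T = (-17.24, -23.82). ∠RTC = 116.4° gives TC at 170.5° from the x-axis; with |TC| = 16.2, C = (-33.22, -21.14). TC is perpendicular to CV, so CV runs at 80.50°; with |CV| = 8.6, V = (-31.80, -12.66). ∠CVK = 143.3° gives VK at 43.80° from the x-axis; with |VK| = 26.2, K = (-12.89, 5.475). Then |RK| = |K − R| = 14.00.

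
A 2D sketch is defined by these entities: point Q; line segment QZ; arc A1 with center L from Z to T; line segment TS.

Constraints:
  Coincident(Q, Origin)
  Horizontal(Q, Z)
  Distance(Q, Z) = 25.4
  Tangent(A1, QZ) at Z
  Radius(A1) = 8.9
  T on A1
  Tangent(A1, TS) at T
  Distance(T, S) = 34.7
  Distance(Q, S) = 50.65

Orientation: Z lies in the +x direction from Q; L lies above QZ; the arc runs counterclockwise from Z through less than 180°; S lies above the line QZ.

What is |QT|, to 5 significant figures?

35.808

Q is at the origin; QZ is horizontal with |QZ| = 25.4 and Z on the +x side, so Z = (25.400, 0.0000). The tangent condition forces LZ to be normal to QZ, so L = Z + (0, 8.9) = (25.400, 8.9000). Since LT ⟂ TS (tangency), |LS| = √(8.9² + 34.7²) = 35.823 regardless of where T sits on A1. So S lies on both circle(Q, 50.65) and circle(L, 35.823); the above-QZ intersection is S = (23.839, 44.689). T is the foot of the tangent from S: T = (33.916, 11.485).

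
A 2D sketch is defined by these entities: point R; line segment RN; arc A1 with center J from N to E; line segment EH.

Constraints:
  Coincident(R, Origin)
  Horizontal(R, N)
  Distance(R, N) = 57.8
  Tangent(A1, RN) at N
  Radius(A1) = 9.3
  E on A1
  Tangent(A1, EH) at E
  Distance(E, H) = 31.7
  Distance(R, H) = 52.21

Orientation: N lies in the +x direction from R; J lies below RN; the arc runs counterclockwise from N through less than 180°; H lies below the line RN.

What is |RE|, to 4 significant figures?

49.46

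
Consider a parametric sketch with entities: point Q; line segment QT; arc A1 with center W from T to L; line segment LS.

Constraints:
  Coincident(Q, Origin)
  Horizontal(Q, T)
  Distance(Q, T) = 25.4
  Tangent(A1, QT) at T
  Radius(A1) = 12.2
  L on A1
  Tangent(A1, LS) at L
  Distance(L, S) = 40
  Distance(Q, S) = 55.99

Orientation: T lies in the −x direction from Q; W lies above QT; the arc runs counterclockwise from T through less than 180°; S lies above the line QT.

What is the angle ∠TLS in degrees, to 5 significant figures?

132.07°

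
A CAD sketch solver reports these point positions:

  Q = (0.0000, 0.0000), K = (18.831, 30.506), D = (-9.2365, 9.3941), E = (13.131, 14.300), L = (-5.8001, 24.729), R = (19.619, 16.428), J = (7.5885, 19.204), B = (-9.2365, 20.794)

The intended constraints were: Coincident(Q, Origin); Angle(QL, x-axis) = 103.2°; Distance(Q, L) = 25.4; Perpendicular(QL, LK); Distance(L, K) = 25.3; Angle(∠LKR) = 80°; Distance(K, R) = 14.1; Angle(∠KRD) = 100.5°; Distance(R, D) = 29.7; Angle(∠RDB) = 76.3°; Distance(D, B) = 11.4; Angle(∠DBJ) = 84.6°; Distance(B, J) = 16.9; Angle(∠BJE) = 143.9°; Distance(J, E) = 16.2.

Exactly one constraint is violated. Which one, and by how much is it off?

Distance(J, E) = 16.2 — off by 8.80.

Q = (0.00, 0.00) ✓; QL at 103.2° ✓; |QL| = 25.40 ✓; ∠(QL, LK) = 90.00° ✓; |LK| = 25.30 ✓; ∠LKR = 80.00° ✓; |KR| = 14.10 ✓; ∠KRD = 100.5° ✓; |RD| = 29.70 ✓; ∠RDB = 76.30° ✓; |DB| = 11.40 ✓; ∠DBJ = 84.60° ✓; |BJ| = 16.90 ✓; ∠BJE = 143.9° ✓; |JE| = 7.401 ✗.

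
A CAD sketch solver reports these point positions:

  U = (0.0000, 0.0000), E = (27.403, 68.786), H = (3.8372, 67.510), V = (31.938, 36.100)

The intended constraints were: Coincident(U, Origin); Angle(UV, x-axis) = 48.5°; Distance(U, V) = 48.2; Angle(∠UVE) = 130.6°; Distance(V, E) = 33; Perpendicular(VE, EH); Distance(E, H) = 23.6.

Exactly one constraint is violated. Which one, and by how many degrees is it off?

Perpendicular(VE, EH) — off by 4.80°.

U = (0.00, 0.00) ✓; UV at 48.50° ✓; |UV| = 48.20 ✓; ∠UVE = 130.6° ✓; |VE| = 33.00 ✓; ∠(VE, EH) = 85.20° ✗; |EH| = 23.60 ✓.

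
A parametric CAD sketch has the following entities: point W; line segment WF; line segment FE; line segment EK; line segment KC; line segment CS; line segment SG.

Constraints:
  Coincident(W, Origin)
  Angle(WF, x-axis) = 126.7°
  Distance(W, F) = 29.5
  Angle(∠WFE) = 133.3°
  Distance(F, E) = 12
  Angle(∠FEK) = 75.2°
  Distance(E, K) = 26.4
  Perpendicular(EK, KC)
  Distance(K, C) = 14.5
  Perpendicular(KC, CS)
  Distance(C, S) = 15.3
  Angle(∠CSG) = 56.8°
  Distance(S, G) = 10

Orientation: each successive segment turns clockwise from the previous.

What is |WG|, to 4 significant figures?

23.16

The perpendicularity gives CS at right angles to KC, so CS runs at 155.2°; with |CS| = 15.3, S = (-11.55, 17.65). ∠CSG = 56.8° gives SG at 32.00° from the x-axis; with |SG| = 10.0, G = (-3.071, 22.95). Then |WG| = |G − W| = 23.16.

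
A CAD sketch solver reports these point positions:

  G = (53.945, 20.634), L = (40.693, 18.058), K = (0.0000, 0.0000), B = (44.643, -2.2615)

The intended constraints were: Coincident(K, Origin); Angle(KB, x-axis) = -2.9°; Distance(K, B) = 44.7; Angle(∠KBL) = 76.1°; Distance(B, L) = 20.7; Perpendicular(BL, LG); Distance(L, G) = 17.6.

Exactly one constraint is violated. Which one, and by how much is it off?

Distance(L, G) = 17.6 — off by 4.10.

K = (0.00, 0.00) ✓; KB at -2.900° ✓; |KB| = 44.70 ✓; ∠KBL = 76.10° ✓; |BL| = 20.70 ✓; ∠(BL, LG) = 90.00° ✓; |LG| = 13.50 ✗.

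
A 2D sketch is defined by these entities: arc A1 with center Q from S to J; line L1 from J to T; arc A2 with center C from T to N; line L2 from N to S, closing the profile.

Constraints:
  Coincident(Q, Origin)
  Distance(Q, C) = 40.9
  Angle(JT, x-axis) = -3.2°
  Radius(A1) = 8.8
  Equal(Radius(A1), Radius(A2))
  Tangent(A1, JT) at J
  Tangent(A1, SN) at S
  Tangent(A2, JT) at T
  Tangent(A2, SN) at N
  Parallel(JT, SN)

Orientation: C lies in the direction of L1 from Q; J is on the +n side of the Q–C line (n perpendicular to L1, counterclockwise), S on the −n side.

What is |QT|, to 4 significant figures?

41.84

Tangency of A1 to both parallel lines with radius 8.8 puts J and S at Q ± 8.8·n: J = (0.4912, 8.786), S = (-0.4912, -8.786). Equal radii place T and N the same way about C: T = C + 8.8·n = (41.33, 6.503), N = C − 8.8·n = (40.34, -11.07). Then |QT| = |T − Q| = 41.84.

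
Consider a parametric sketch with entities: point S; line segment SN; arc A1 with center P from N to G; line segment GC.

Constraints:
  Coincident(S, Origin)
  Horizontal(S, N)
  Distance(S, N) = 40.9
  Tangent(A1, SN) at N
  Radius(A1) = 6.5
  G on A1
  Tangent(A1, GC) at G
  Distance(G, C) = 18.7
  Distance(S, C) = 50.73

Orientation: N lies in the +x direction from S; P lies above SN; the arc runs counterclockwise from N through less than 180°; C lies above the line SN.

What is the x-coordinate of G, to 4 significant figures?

47.27

Checks: S = (0.00, 0.00) ✓; |PG| = 6.500 ✓; ∠(PG, GC) = 90.00° ✓; |GC| = 18.70 ✓; |SC| = 50.73 ✓.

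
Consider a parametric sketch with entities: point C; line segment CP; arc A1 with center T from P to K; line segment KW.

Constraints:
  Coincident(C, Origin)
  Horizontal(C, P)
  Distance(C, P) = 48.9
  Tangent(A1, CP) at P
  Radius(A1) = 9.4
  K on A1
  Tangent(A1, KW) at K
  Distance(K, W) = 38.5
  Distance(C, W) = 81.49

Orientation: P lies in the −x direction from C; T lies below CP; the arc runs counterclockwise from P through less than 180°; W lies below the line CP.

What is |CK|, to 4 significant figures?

58.31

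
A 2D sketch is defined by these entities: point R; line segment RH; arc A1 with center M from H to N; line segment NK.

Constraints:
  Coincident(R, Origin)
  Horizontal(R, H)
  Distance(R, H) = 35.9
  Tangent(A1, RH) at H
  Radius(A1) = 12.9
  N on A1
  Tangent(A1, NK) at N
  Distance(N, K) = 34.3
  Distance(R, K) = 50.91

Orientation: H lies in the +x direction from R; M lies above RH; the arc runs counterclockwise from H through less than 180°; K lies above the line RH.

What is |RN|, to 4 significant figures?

50.15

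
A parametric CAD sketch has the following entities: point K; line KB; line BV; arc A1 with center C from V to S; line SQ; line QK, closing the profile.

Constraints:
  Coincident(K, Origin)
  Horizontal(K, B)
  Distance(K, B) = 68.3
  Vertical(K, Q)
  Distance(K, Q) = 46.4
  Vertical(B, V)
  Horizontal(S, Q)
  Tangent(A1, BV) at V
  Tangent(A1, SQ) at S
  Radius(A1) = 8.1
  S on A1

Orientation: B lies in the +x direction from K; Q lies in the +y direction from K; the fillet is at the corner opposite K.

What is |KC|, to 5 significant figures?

71.351

K is at the origin; KB is horizontal with |KB| = 68.3 and B on the +x side, so B = (68.300, 0.0000). K and Q share the same x with |KQ| = 46.4 and Q on the +y side, so Q = (0.0000, 46.400). The virtual corner opposite K is at (68.300, 46.400). The tangent condition forces CV to be normal to BV and since A1 is tangent to SQ there, CS ⟂ SQ, with radius 8.1, so the center C sits 8.1 in from both sides at C = (60.200, 38.300). Then |KC| = |C − K| = 71.351.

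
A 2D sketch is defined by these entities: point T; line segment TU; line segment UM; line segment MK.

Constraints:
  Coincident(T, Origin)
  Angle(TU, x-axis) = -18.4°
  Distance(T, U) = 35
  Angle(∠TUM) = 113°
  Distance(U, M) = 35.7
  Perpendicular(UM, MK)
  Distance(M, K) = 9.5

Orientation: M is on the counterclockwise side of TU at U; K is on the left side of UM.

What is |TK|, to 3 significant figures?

54.4

T is at the origin; TU runs at -18.4° with length 35.0, so U = 35.0·(cos -18.4°, sin -18.4°) = (33.2, -11.0). ∠TUM = 113.0°, so UM runs at -18.4° + (180° − 113.0°) = 48.6° from the x-axis; with |UM| = 35.7, M = U + 35.7·(cos 48.6°, sin 48.6°) = (56.8, 15.7). UM ⟂ MK; with |MK| = 9.5 on the left of UM, K = M + 9.5·(-0.750, 0.661) = (49.7, 22.0). Then |TK| = |K − T| = 54.4.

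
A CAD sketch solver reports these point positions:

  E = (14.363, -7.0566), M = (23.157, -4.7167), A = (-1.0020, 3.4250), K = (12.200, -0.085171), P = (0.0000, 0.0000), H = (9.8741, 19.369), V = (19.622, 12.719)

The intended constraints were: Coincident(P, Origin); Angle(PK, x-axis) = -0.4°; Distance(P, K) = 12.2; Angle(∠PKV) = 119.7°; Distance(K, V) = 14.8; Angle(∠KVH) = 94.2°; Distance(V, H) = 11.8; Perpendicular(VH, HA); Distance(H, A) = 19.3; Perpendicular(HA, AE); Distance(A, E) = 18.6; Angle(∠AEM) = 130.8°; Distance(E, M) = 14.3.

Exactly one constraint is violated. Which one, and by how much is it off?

Distance(E, M) = 14.3 — off by 5.20.

P = (0.00, 0.00) ✓; PK at -0.4000° ✓; |PK| = 12.20 ✓; ∠PKV = 119.7° ✓; |KV| = 14.80 ✓; ∠KVH = 94.20° ✓; |VH| = 11.80 ✓; ∠(VH, HA) = 90.00° ✓; |HA| = 19.30 ✓; ∠(HA, AE) = 90.00° ✓; |AE| = 18.60 ✓; ∠AEM = 130.8° ✓; |EM| = 9.100 ✗.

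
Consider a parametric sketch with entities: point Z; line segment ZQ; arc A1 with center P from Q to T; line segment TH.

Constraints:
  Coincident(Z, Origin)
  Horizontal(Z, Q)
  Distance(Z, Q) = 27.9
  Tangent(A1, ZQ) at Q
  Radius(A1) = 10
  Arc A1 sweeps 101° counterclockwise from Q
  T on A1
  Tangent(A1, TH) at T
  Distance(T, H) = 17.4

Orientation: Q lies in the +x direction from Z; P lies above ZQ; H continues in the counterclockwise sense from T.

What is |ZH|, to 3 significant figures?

45.0

On A1, Q sits at bearing -90° from P; a 101° counterclockwise sweep puts T at bearing 11°, so T = P + 10.0·(cos 11°, sin 11°) = (37.7, 11.9). Tangency of A1 to TH means the radius PT is perpendicular to TH, so TH runs along (−sin 11°, cos 11°); with |TH| = 17.4, H = (34.4, 29.0). Then |ZH| = |H − Z| = 45.0.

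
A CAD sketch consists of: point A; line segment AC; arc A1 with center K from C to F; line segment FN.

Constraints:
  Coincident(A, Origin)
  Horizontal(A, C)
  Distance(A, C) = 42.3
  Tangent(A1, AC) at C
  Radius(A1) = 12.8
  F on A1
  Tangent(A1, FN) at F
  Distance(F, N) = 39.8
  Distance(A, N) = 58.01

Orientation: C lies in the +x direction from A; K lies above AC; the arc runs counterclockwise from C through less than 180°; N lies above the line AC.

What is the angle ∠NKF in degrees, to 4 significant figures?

72.17°

A is at the origin; A and C share the same y with |AC| = 42.3 and C on the +x side, so C = (42.30, 0.000). A1 meets AC tangentially, so KC is at right angles to AC, so K = C + (0, 12.8) = (42.30, 12.80). Since KF ⟂ FN (tangency), |KN| = √(12.8² + 39.8²) = 41.81 regardless of where F sits on A1. So N lies on both circle(A, 58.01) and circle(K, 41.81); the above-AC intersection is N = (26.60, 51.55). F is the foot of the tangent from N: F = (52.12, 21.01).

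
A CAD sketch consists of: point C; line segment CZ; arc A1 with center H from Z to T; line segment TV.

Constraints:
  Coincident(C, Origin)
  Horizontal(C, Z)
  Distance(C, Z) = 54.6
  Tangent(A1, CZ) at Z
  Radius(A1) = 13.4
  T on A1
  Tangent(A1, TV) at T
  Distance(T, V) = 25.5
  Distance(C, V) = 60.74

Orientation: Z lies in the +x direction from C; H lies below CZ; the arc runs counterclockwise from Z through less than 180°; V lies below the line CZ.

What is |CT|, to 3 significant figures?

44.1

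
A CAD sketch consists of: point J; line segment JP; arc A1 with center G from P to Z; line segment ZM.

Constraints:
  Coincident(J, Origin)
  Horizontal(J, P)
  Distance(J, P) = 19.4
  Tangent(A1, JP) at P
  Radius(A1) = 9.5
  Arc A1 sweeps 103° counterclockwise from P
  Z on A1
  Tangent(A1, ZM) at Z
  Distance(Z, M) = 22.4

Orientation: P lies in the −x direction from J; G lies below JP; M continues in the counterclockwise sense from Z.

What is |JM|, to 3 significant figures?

41.0

J is at the origin; J and P share the same y with |JP| = 19.4 and P on the −x side, so P = (-19.4, 0.00). A1 meets JP tangentially, so GP is at right angles to JP, so G = P + (0, -9.5) = (-19.4, -9.50). On A1, P sits at bearing 90° from G; a 103° counterclockwise sweep puts Z at bearing 193°, so Z = G + 9.5·(cos 193°, sin 193°) = (-28.7, -11.6). The tangent condition forces GZ to be normal to ZM, so ZM runs along (−sin 193°, cos 193°); with |ZM| = 22.4, M = (-23.6, -33.5). Then |JM| = |M − J| = 41.0.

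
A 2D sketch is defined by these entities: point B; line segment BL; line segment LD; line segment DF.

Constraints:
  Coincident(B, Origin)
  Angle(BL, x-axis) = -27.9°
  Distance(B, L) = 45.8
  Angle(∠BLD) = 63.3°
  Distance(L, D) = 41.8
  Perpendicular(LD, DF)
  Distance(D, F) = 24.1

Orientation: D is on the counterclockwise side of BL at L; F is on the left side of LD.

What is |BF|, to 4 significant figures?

27.08

B is at the origin; BL runs at -27.9° with length 45.8, so L = 45.8·(cos -27.9°, sin -27.9°) = (40.48, -21.43). ∠BLD = 63.3°, so LD runs at -27.9° + (180° − 63.3°) = 88.80° from the x-axis; with |LD| = 41.8, D = L + 41.8·(cos 88.80°, sin 88.80°) = (41.35, 20.36). LD ⟂ DF; with |DF| = 24.1 on the left of LD, F = D + 24.1·(-0.9998, 0.02094) = (17.26, 20.86). Then |BF| = |F − B| = 27.08.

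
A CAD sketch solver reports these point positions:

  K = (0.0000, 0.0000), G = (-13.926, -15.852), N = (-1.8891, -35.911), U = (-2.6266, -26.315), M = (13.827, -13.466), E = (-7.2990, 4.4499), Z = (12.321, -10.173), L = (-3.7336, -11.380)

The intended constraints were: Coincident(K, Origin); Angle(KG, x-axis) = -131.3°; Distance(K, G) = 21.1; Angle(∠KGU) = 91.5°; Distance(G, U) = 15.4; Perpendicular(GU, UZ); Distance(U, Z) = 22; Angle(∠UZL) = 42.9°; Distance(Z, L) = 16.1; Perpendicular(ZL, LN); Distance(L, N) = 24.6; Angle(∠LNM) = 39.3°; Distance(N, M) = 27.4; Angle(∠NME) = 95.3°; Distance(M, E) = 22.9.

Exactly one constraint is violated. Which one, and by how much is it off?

Distance(M, E) = 22.9 — off by 4.80.

K = (0.00, 0.00) ✓; KG at -131.3° ✓; |KG| = 21.10 ✓; ∠KGU = 91.50° ✓; |GU| = 15.40 ✓; ∠(GU, UZ) = 90.00° ✓; |UZ| = 22.00 ✓; ∠UZL = 42.90° ✓; |ZL| = 16.10 ✓; ∠(ZL, LN) = 90.00° ✓; |LN| = 24.60 ✓; ∠LNM = 39.30° ✓; |NM| = 27.40 ✓; ∠NME = 95.30° ✓; |ME| = 27.70 ✗.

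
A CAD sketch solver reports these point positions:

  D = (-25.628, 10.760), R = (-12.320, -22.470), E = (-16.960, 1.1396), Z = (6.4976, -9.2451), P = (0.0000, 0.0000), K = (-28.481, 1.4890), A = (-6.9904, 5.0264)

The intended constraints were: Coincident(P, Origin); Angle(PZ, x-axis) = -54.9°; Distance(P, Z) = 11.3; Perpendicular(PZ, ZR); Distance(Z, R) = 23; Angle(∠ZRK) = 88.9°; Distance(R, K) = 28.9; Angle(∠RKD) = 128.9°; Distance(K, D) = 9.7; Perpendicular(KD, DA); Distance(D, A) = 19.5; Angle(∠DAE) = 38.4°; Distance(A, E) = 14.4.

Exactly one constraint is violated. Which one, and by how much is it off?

Distance(A, E) = 14.4 — off by 3.70.

P = (0.00, 0.00) ✓; PZ at -54.90° ✓; |PZ| = 11.30 ✓; ∠(PZ, ZR) = 90.00° ✓; |ZR| = 23.00 ✓; ∠ZRK = 88.90° ✓; |RK| = 28.90 ✓; ∠RKD = 128.9° ✓; |KD| = 9.700 ✓; ∠(KD, DA) = 89.99° ✓; |DA| = 19.50 ✓; ∠DAE = 38.40° ✓; |AE| = 10.70 ✗.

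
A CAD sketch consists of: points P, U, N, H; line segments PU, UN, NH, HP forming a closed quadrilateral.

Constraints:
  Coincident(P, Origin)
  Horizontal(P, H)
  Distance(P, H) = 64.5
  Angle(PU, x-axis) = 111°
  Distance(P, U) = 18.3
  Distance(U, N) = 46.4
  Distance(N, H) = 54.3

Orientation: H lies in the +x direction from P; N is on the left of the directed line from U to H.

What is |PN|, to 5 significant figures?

53.678

Checks: |UN| = 46.40 ✓; |NH| = 54.30 ✓.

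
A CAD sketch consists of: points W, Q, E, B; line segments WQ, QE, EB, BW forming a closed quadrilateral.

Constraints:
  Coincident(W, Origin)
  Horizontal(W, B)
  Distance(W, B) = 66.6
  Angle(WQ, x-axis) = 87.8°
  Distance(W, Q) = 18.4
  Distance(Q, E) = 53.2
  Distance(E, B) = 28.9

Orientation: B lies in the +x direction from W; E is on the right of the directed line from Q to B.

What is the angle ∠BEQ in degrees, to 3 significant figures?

109°

Checks: |QE| = 53.20 ✓; |EB| = 28.90 ✓.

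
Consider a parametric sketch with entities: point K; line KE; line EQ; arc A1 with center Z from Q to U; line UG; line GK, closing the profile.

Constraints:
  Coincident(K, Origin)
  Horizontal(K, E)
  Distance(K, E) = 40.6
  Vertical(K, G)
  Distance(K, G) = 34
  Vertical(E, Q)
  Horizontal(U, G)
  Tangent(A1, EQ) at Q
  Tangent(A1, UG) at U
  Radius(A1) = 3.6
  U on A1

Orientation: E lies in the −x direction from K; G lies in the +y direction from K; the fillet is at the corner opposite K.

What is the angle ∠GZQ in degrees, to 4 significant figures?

174.4°

K is at the origin; KE is horizontal with |KE| = 40.6 and E on the −x side, so E = (-40.60, 0.000). KG is vertical with |KG| = 34.0 and G on the +y side, so G = (0.000, 34.00). The virtual corner opposite K is at (-40.60, 34.00). Tangency of A1 to EQ means the radius ZQ is perpendicular to EQ and tangency of A1 to UG means the radius ZU is perpendicular to UG, with radius 3.6, so the center Z sits 3.6 in from both sides at Z = (-37.00, 30.40). That places the tangent points at Q = (-40.60, 30.40) on EQ and U = (-37.00, 34.00) on UG. Then cos ∠GZQ = ZG·ZQ / (|ZG||ZQ|), giving 174.4°.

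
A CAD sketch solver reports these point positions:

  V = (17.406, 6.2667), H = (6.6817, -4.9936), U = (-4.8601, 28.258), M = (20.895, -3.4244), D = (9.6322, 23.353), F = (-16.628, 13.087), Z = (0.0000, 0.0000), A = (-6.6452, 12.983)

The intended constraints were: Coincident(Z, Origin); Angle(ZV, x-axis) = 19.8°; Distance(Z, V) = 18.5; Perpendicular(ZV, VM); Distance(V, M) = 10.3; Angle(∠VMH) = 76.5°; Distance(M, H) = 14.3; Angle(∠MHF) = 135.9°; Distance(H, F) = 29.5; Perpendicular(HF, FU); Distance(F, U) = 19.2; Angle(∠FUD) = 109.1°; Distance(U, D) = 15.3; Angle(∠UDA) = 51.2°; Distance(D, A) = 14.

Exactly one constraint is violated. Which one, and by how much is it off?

Distance(D, A) = 14 — off by 5.30.

Z = (0.00, 0.00) ✓; ZV at 19.80° ✓; |ZV| = 18.50 ✓; ∠(ZV, VM) = 90.00° ✓; |VM| = 10.30 ✓; ∠VMH = 76.50° ✓; |MH| = 14.30 ✓; ∠MHF = 135.9° ✓; |HF| = 29.50 ✓; ∠(HF, FU) = 90.00° ✓; |FU| = 19.20 ✓; ∠FUD = 109.1° ✓; |UD| = 15.30 ✓; ∠UDA = 51.20° ✓; |DA| = 19.30 ✗.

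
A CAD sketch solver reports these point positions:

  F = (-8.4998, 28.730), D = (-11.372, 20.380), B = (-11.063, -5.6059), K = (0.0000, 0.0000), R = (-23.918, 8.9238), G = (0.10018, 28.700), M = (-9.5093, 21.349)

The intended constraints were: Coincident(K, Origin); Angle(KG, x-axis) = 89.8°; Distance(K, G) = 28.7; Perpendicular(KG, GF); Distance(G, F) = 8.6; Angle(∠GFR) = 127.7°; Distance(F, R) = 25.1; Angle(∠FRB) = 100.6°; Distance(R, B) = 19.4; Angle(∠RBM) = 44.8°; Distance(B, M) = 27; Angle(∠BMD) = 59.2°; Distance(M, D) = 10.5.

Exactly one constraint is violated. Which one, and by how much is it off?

Distance(M, D) = 10.5 — off by 8.40.

K = (0.00, 0.00) ✓; KG at 89.80° ✓; |KG| = 28.70 ✓; ∠(KG, GF) = 90.00° ✓; |GF| = 8.600 ✓; ∠GFR = 127.7° ✓; |FR| = 25.10 ✓; ∠FRB = 100.6° ✓; |RB| = 19.40 ✓; ∠RBM = 44.80° ✓; |BM| = 27.00 ✓; ∠BMD = 59.22° ✓; |MD| = 2.100 ✗.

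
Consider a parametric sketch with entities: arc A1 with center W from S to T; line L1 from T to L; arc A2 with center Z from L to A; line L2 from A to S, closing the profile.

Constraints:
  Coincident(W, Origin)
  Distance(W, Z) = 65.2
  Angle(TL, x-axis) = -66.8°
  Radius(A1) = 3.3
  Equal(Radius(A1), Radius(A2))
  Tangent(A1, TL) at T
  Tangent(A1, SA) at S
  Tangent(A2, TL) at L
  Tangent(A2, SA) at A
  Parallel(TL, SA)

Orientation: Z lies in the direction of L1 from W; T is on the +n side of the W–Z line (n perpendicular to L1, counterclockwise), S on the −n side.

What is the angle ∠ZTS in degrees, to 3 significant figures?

87.1°

The slot axis is L1's direction at -66.8°, so u = (cos -66.8°, sin -66.8°) = (0.394, -0.919) and n = (−sin -66.8°, cos -66.8°) = (0.919, 0.394). W is at the origin and Z lies 65.2 along u from W, so Z = 65.2·u = (25.7, -59.9). Tangency of A1 to both parallel lines with radius 3.3 puts T and S at W ± 3.3·n: T = (3.03, 1.30), S = (-3.03, -1.30). Then cos ∠ZTS = TZ·TS / (|TZ||TS|), giving 87.1°.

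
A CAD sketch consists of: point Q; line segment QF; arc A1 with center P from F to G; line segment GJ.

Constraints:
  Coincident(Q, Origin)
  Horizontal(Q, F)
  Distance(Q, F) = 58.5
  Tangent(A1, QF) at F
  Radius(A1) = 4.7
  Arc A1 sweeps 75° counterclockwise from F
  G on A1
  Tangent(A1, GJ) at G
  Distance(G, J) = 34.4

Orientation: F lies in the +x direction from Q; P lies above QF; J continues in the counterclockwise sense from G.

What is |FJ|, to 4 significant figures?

39.10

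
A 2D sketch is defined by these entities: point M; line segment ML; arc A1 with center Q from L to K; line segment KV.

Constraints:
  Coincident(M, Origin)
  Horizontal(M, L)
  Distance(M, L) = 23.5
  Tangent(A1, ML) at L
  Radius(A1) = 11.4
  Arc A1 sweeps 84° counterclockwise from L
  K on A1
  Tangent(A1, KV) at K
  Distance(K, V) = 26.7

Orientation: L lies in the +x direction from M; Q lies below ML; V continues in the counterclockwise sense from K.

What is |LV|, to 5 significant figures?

39.384

M is at the origin; ML is horizontal with |ML| = 23.5 and L on the +x side, so L = (23.500, 0.0000). The tangent condition forces QL to be normal to ML, so Q = L + (0, -11.4) = (23.500, -11.400). On A1, L sits at bearing 90° from Q; an 84° counterclockwise sweep puts K at bearing 174°, so K = Q + 11.4·(cos 174°, sin 174°) = (12.162, -10.208). The tangent condition forces QK to be normal to KV, so KV runs along (−sin 174°, cos 174°); with |KV| = 26.7, V = (9.3715, -36.762). Then |LV| = |V − L| = 39.384.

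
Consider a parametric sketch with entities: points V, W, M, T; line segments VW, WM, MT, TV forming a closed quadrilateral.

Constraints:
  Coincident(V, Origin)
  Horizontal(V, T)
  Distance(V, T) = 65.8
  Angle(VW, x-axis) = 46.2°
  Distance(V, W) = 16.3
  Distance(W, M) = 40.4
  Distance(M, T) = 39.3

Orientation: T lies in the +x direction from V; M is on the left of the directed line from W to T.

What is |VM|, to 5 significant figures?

56.374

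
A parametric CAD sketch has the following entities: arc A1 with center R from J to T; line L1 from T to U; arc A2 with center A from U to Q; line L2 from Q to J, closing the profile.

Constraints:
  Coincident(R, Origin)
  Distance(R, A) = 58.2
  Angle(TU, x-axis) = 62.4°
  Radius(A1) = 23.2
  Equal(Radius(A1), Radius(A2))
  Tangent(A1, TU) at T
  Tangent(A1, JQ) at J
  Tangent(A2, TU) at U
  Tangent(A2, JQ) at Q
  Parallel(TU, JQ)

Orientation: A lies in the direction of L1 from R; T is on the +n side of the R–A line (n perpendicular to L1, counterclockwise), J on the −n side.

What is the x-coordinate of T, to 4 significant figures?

-20.56

The slot axis is L1's direction at 62.4°, so u = (cos 62.4°, sin 62.4°) = (0.4633, 0.8862) and n = (−sin 62.4°, cos 62.4°) = (-0.8862, 0.4633). R is at the origin and A lies 58.2 along u from R, so A = 58.2·u = (26.96, 51.58). Tangency of A1 to both parallel lines with radius 23.2 puts T and J at R ± 23.2·n: T = (-20.56, 10.75), J = (20.56, -10.75). So T.x = -20.56.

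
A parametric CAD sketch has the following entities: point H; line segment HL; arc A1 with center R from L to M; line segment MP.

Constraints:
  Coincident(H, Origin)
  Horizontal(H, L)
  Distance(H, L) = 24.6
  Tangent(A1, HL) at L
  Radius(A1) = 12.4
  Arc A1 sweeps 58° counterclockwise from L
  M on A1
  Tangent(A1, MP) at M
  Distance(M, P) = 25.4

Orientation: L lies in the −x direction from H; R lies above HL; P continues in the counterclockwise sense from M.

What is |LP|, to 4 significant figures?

36.39

H is at the origin; H and L share the same y with |HL| = 24.6 and L on the −x side, so L = (-24.60, 0.000). Tangency of A1 to HL means the radius RL is perpendicular to HL, so R = L + (0, 12.4) = (-24.60, 12.40). On A1, L sits at bearing -90° from R; a 58° counterclockwise sweep puts M at bearing -32°, so M = R + 12.4·(cos -32°, sin -32°) = (-14.08, 5.829). The tangent condition forces RM to be normal to MP, so MP runs along (−sin -32°, cos -32°); with |MP| = 25.4, P = (-0.6243, 27.37). Then |LP| = |P − L| = 36.39.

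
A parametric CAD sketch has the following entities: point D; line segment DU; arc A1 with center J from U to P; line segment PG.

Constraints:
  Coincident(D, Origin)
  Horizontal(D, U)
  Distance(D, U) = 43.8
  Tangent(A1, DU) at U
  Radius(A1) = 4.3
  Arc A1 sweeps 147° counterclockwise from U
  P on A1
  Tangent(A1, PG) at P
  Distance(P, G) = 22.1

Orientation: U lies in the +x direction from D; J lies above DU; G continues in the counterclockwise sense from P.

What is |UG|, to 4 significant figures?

25.69

D is at the origin; DU is horizontal with |DU| = 43.8 and U on the +x side, so U = (43.80, 0.000). A1 meets DU tangentially, so JU is at right angles to DU, so J = U + (0, 4.3) = (43.80, 4.300). On A1, U sits at bearing -90° from J; a 147° counterclockwise sweep puts P at bearing 57°, so P = J + 4.3·(cos 57°, sin 57°) = (46.14, 7.906). A1 meets PG tangentially, so JP is at right angles to PG, so PG runs along (−sin 57°, cos 57°); with |PG| = 22.1, G = (27.61, 19.94). Then |UG| = |G − U| = 25.69.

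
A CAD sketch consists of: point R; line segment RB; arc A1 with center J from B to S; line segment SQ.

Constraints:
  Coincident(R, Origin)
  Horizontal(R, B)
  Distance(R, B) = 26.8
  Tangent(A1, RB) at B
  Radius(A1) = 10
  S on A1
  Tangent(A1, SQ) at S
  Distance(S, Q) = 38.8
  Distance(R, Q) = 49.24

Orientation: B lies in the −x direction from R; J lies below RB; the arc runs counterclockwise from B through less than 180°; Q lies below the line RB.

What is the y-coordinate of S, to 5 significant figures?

-15.720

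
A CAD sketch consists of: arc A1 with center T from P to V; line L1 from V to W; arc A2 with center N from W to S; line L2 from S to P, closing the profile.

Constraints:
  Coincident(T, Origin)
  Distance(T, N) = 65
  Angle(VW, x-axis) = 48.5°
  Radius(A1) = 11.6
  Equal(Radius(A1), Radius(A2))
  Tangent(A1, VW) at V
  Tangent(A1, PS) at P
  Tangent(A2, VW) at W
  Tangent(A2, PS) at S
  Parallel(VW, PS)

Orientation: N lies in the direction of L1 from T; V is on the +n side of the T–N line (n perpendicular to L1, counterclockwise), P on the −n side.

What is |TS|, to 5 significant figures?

66.027

The slot axis is L1's direction at 48.5°, so u = (cos 48.5°, sin 48.5°) = (0.66262, 0.74896) and n = (−sin 48.5°, cos 48.5°) = (-0.74896, 0.66262). T is at the origin and N lies 65.0 along u from T, so N = 65.0·u = (43.070, 48.682). Tangency of A1 to both parallel lines with radius 11.6 puts V and P at T ± 11.6·n: V = (-8.6879, 7.6864), P = (8.6879, -7.6864). Equal radii place W and S the same way about N: W = N + 11.6·n = (34.382, 56.369), S = N − 11.6·n = (51.758, 40.996). Then |TS| = |S − T| = 66.027.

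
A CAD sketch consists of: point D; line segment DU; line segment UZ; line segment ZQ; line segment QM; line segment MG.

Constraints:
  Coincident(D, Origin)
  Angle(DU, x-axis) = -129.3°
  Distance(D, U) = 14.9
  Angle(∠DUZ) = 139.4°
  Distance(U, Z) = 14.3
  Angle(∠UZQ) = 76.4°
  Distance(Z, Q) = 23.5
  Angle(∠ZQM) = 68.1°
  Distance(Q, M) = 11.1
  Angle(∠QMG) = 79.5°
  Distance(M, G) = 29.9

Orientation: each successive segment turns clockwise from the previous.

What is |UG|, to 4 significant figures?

21.69

D is at the origin; DU runs at -129.3° with length 14.9, so U = (-9.437, -11.53). ∠DUZ = 139.4° gives UZ at -169.9° from the x-axis; with |UZ| = 14.3, Z = (-23.52, -14.04). ∠UZQ = 76.4° gives ZQ at 86.50° from the x-axis; with |ZQ| = 23.5, Q = (-22.08, 9.418). ∠ZQM = 68.1° gives QM at -25.40° from the x-axis; with |QM| = 11.1, M = (-12.05, 4.657). ∠QMG = 79.5° gives MG at -125.9° from the x-axis; with |MG| = 29.9, G = (-29.59, -19.56). Then |UG| = |G − U| = 21.69.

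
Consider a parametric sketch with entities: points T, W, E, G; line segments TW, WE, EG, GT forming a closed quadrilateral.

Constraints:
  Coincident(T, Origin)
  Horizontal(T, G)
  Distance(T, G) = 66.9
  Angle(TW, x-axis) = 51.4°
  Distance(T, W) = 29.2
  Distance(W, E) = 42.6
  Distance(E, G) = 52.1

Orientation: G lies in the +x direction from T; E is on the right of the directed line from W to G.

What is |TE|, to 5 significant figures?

27.218

Checks: |WE| = 42.60 ✓; |EG| = 52.10 ✓.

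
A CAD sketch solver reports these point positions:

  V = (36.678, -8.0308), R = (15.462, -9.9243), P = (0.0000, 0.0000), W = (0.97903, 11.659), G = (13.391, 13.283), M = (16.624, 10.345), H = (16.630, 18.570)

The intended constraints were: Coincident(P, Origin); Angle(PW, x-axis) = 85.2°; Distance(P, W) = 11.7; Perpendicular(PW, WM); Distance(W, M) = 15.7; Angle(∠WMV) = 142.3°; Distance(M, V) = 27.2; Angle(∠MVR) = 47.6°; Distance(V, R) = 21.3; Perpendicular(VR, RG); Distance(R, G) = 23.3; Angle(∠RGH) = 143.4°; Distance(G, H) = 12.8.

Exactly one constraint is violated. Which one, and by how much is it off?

Distance(G, H) = 12.8 — off by 6.60.

P = (0.00, 0.00) ✓; PW at 85.20° ✓; |PW| = 11.70 ✓; ∠(PW, WM) = 90.00° ✓; |WM| = 15.70 ✓; ∠WMV = 142.3° ✓; |MV| = 27.20 ✓; ∠MVR = 47.60° ✓; |VR| = 21.30 ✓; ∠(VR, RG) = 90.00° ✓; |RG| = 23.30 ✓; ∠RGH = 143.4° ✓; |GH| = 6.200 ✗.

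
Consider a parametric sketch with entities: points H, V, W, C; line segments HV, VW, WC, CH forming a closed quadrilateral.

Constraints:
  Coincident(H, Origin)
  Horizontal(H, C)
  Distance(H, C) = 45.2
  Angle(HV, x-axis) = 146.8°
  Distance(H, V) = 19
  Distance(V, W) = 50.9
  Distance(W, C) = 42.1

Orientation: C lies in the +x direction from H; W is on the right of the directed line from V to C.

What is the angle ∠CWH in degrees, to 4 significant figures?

72.44°

H is at the origin; HC is horizontal with |HC| = 45.2 and C in +x, so C = (45.2, 0). HV runs at 146.8° with |HV| = 19.0, so V = (-15.90, 10.40). W is determined by |VW| = 50.9 and |WC| = 42.1 together: it lies at the intersection of circle(V, 50.9) and circle(C, 42.1). With |VC| = 61.98, the foot of the radical line on VC is 37.59 from V and the perpendicular offset is √(50.9² − 37.59²) = 34.32. Taking the right-of-VC solution: W = (15.40, -29.74).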